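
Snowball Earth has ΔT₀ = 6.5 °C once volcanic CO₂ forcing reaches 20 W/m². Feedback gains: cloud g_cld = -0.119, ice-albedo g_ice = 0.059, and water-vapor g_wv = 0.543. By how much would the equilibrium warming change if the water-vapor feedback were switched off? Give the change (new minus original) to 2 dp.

Original: g = 0.483, ΔT = 6.5/(1−0.483) = 12.5725 °C.
Without water-vapor: g' = -0.06, ΔT' = 6.5/(1+0.06) = 6.1321 °C.
Change = 6.1321 − 12.5725 = -6.44 °C.

-6.44 °C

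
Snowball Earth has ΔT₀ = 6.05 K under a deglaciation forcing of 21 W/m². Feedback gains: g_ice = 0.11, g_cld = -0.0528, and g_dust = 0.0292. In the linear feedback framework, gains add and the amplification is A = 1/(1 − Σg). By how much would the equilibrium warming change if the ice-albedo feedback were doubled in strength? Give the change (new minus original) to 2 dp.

0.91 K

Original: g = 0.0864, ΔT = 6.05/(1−0.0864) = 6.6222 K.
With doubled ice-albedo: g' = 0.1964, ΔT' = 6.05/(1−0.1964) = 7.5286 K.
Change = 7.5286 − 6.6222 = 0.91 K.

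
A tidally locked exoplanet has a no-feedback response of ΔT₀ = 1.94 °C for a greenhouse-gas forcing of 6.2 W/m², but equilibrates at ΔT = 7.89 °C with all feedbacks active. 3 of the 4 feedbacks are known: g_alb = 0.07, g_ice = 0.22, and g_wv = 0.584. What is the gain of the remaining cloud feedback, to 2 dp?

-0.12

Amplification A = ΔT/ΔT₀ = 7.89/1.94 = 4.067.
Total gain g = 1 − 1/A = 1 − 1/4.067 = 0.7541.
Known gains sum to 0.07 + 0.22 + 0.584 = 0.874.
g_cld = 0.7541 − 0.874 = -0.12.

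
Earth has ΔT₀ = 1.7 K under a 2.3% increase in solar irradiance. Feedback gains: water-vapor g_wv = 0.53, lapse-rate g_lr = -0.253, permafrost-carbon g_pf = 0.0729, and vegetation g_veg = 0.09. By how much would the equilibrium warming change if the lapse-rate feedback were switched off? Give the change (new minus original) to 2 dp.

Original: g = 0.4399, ΔT = 1.7/(1−0.4399) = 3.0352 K.
Without lapse-rate: g' = 0.6929, ΔT' = 1.7/(1−0.6929) = 5.5357 K.
Change = 5.5357 − 3.0352 = 2.50 K.

2.50 K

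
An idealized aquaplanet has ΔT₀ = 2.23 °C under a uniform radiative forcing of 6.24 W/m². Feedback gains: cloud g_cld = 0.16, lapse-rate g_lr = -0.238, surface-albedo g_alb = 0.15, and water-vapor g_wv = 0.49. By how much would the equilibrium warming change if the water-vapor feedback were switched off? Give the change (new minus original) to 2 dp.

-2.69 °C

Original: g = 0.562, ΔT = 2.23/(1−0.562) = 5.0913 °C.
Without water-vapor: g' = 0.072, ΔT' = 2.23/(1−0.072) = 2.4030 °C.
Change = 2.4030 − 5.0913 = -2.69 °C.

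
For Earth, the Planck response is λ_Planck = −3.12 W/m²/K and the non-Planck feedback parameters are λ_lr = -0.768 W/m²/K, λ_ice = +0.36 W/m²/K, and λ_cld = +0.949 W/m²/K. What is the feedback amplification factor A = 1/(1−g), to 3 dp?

Convert to gains: g_lr = -0.768/3.12 = -0.2462; g_ice = 0.36/3.12 = 0.1154; g_cld = 0.949/3.12 = 0.3042.
Total gain g = 0.1734.
A = 1/(1 − 0.1734) = 1.210.

1.210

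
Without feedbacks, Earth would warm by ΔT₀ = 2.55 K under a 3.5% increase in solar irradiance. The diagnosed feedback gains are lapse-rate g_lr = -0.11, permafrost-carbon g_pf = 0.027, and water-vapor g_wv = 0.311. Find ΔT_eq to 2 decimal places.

Total gain g = -0.11 + 0.027 + 0.311 = 0.228.
Amplification A = 1/(1 − 0.228) = 1.295.
ΔT = 2.55 × 1.295 = 3.30 K.

3.30 K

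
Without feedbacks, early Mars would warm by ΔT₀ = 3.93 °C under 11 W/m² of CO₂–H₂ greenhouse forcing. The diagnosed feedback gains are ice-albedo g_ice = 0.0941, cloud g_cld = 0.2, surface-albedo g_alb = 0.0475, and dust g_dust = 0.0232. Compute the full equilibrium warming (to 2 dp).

Total gain g = 0.0941 + 0.2 + 0.0475 + 0.0232 = 0.3648.
Amplification A = 1/(1 − 0.3648) = 1.574.
ΔT = 3.93 × 1.574 = 6.19 °C.

6.19 °C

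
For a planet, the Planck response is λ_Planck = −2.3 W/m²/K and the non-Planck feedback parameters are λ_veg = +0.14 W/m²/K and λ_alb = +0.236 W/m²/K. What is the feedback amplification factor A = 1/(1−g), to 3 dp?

Convert to gains: g_veg = 0.14/2.3 = 0.06087; g_alb = 0.236/2.3 = 0.1026.
Total gain g = 0.16347.
A = 1/(1 − 0.16347) = 1.195.

1.195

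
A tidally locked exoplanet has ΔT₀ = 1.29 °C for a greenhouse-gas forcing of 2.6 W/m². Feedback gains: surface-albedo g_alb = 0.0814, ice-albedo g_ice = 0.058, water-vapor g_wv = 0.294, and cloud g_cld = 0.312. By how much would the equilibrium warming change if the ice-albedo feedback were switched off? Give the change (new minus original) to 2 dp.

Original: g = 0.7454, ΔT = 1.29/(1−0.7454) = 5.0668 °C.
Without ice-albedo: g' = 0.6874, ΔT' = 1.29/(1−0.6874) = 4.1267 °C.
Change = 4.1267 − 5.0668 = -0.94 °C.

-0.94 °C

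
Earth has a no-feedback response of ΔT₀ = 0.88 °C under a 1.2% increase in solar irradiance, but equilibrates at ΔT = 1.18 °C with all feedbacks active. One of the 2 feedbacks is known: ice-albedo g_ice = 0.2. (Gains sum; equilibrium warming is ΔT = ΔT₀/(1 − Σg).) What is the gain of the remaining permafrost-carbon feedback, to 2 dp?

0.05

Amplification A = ΔT/ΔT₀ = 1.18/0.88 = 1.341.
Total gain g = 1 − 1/A = 1 − 1/1.341 = 0.2543.
The known gain is 0.2.
g_pf = 0.2543 − 0.2 = 0.05.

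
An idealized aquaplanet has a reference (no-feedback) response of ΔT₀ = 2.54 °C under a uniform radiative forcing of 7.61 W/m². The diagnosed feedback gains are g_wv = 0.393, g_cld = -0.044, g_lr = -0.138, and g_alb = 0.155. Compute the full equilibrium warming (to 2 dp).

4.01 °C

Total gain g = 0.393 − 0.044 − 0.138 + 0.155 = 0.366.
Amplification A = 1/(1 − 0.366) = 1.577.
ΔT = 2.54 × 1.577 = 4.01 °C.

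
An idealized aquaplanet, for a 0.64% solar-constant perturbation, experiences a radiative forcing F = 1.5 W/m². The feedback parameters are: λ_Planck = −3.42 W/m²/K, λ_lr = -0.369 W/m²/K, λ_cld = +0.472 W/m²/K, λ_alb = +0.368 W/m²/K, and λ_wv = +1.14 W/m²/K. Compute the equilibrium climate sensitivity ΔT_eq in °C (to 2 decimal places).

0.83 °C

Net feedback parameter λ = (−3.42) + (-0.369) + (+0.472) + (+0.368) + (+1.14) = -1.809 W/m²/K.
ΔT = −F/λ = −1.5/(-1.809) = 0.83 °C.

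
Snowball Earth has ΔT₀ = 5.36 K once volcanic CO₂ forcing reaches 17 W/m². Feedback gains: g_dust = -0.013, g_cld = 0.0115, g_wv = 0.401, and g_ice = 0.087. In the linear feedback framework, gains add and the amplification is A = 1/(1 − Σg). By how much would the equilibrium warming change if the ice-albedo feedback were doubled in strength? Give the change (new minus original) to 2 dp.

2.13 K

Original: g = 0.4865, ΔT = 5.36/(1−0.4865) = 10.4382 K.
With doubled ice-albedo: g' = 0.5735, ΔT' = 5.36/(1−0.5735) = 12.5674 K.
Change = 12.5674 − 10.4382 = 2.13 K.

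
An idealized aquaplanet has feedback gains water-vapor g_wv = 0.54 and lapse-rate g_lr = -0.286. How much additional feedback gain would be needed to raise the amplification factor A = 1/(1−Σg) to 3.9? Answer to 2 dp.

0.49

Current total gain = 0.254.
Target gain for A = 3.9: g* = 1 − 1/3.9 = 0.7436.
Additional gain needed = 0.7436 − 0.254 = 0.49.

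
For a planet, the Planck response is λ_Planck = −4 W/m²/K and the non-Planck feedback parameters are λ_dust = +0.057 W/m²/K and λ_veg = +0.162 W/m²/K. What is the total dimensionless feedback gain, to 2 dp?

Convert to gains: g_dust = 0.057/4 = 0.01425; g_veg = 0.162/4 = 0.0405.
Total gain g = 0.05475.

0.05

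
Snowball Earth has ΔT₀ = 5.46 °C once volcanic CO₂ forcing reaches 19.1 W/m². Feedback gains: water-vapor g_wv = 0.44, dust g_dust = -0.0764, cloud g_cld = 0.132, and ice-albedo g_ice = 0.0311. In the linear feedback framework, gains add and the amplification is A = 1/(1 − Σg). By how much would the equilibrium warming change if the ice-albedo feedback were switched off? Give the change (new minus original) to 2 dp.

-0.71 °C

Original: g = 0.5267, ΔT = 5.46/(1−0.5267) = 11.5360 °C.
Without ice-albedo: g' = 0.4956, ΔT' = 5.46/(1−0.4956) = 10.8247 °C.
Change = 10.8247 − 11.5360 = -0.71 °C.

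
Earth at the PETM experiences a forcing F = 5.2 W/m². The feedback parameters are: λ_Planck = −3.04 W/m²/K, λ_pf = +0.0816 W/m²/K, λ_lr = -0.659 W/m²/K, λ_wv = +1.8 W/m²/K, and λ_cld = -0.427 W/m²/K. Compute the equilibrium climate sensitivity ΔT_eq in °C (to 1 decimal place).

2.3 °C

Net feedback parameter λ = (−3.04) + (+0.0816) + (-0.659) + (+1.8) + (-0.427) = -2.2444 W/m²/K.
ΔT = −F/λ = −5.2/(-2.2444) = 2.3 °C.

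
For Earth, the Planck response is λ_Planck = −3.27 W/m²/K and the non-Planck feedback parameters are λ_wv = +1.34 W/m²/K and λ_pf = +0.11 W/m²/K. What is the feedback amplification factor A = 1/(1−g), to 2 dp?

1.80

Convert to gains: g_wv = 1.34/3.27 = 0.4098; g_pf = 0.11/3.27 = 0.03364.
Total gain g = 0.44344.
A = 1/(1 − 0.44344) = 1.80.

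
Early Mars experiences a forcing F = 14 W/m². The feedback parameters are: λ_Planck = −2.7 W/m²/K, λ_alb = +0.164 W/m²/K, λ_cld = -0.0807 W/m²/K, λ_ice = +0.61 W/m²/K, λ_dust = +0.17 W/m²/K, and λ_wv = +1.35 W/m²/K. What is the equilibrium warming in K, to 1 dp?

Net feedback parameter λ = (−2.7) + (+0.164) + (-0.0807) + (+0.61) + (+0.17) + (+1.35) = -0.4867 W/m²/K.
ΔT = −F/λ = −14/(-0.4867) = 28.8 K.

28.8 K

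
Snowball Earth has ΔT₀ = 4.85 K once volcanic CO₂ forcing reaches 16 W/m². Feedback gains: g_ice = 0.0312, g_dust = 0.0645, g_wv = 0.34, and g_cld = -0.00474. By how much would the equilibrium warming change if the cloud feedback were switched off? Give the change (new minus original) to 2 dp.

Original: g = 0.43096, ΔT = 4.85/(1−0.43096) = 8.5231 K.
Without cloud: g' = 0.4357, ΔT' = 4.85/(1−0.4357) = 8.5947 K.
Change = 8.5947 − 8.5231 = 0.07 K.

0.07 K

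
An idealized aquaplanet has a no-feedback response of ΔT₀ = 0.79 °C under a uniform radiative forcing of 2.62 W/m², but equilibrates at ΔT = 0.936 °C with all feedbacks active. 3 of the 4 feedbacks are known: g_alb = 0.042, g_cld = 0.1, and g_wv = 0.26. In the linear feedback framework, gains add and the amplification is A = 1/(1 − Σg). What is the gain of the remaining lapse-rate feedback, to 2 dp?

Amplification A = ΔT/ΔT₀ = 0.936/0.79 = 1.185.
Total gain g = 1 − 1/A = 1 − 1/1.185 = 0.1561.
Known gains sum to 0.042 + 0.1 + 0.26 = 0.402.
g_lr = 0.1561 − 0.402 = -0.25.

-0.25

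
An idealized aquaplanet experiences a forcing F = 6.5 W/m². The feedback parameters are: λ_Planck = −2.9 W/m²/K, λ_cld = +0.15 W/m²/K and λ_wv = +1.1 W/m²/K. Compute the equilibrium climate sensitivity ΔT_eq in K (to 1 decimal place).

3.9 K

Net feedback parameter λ = (−2.9) + (+0.15) + (+1.1) = -1.65 W/m²/K.
ΔT = −F/λ = −6.5/(-1.65) = 3.9 K.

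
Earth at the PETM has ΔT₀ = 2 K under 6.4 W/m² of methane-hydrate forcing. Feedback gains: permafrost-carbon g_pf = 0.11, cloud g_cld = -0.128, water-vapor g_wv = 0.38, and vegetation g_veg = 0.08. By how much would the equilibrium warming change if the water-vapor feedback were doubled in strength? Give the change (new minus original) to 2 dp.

7.65 K

Original: g = 0.442, ΔT = 2/(1−0.442) = 3.5842 K.
With doubled water-vapor: g' = 0.822, ΔT' = 2/(1−0.822) = 11.2360 K.
Change = 11.2360 − 3.5842 = 7.65 K.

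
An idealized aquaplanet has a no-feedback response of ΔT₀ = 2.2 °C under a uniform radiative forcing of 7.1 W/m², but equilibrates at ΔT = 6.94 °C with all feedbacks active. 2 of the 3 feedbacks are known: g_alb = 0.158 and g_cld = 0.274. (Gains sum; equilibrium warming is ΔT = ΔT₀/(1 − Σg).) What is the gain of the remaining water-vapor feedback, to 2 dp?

0.25

Amplification A = ΔT/ΔT₀ = 6.94/2.2 = 3.155.
Total gain g = 1 − 1/A = 1 − 1/3.155 = 0.683.
Known gains sum to 0.158 + 0.274 = 0.432.
g_wv = 0.683 − 0.432 = 0.25.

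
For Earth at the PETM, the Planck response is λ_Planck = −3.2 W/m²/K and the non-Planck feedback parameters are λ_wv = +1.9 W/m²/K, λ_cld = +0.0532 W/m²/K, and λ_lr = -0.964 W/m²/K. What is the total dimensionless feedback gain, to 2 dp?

Convert to gains: g_wv = 1.9/3.2 = 0.5937; g_cld = 0.0532/3.2 = 0.01662; g_lr = -0.964/3.2 = -0.3012.
Total gain g = 0.30912.

0.31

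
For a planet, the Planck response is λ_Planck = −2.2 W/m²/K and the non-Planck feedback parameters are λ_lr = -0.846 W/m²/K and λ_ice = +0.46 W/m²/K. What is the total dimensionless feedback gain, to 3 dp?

-0.175

Convert to gains: g_lr = -0.846/2.2 = -0.3845; g_ice = 0.46/2.2 = 0.2091.
Total gain g = -0.1754.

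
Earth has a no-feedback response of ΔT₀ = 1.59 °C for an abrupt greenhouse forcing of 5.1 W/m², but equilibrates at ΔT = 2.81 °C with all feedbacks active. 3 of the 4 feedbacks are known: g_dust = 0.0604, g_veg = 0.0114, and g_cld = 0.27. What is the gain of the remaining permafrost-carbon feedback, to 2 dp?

Amplification A = ΔT/ΔT₀ = 2.81/1.59 = 1.767.
Total gain g = 1 − 1/A = 1 − 1/1.767 = 0.4341.
Known gains sum to 0.0604 + 0.0114 + 0.27 = 0.3418.
g_pf = 0.4341 − 0.3418 = 0.09.

0.09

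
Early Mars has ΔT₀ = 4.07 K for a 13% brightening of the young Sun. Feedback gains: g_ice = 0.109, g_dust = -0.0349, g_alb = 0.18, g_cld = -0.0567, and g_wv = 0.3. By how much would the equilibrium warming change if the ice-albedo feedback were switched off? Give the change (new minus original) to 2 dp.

-1.44 K

Original: g = 0.4974, ΔT = 4.07/(1−0.4974) = 8.0979 K.
Without ice-albedo: g' = 0.3884, ΔT' = 4.07/(1−0.3884) = 6.6547 K.
Change = 6.6547 − 8.0979 = -1.44 K.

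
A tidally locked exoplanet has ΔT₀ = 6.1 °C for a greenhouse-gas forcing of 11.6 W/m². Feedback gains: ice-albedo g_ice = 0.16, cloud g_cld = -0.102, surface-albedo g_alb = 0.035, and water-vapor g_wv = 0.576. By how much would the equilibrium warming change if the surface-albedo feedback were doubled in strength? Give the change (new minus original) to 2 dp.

Original: g = 0.669, ΔT = 6.1/(1−0.669) = 18.4290 °C.
With doubled surface-albedo: g' = 0.704, ΔT' = 6.1/(1−0.704) = 20.6081 °C.
Change = 20.6081 − 18.4290 = 2.18 °C.

2.18 °C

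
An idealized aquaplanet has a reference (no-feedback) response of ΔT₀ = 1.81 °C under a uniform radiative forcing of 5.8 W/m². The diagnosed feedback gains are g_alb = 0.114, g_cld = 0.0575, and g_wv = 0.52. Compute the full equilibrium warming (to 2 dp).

Total gain g = 0.114 + 0.0575 + 0.52 = 0.6915.
Amplification A = 1/(1 − 0.6915) = 3.241.
ΔT = 1.81 × 3.241 = 5.87 °C.

5.87 °C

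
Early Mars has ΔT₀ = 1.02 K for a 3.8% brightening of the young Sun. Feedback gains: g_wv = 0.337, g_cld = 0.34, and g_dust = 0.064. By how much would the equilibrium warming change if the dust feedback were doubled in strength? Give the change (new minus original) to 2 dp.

1.29 K

Original: g = 0.741, ΔT = 1.02/(1−0.741) = 3.9382 K.
With doubled dust: g' = 0.805, ΔT' = 1.02/(1−0.805) = 5.2308 K.
Change = 5.2308 − 3.9382 = 1.29 K.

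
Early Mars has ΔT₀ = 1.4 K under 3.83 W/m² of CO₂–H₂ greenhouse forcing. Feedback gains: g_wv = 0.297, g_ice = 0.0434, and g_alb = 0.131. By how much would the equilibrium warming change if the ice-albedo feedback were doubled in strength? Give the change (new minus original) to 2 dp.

0.24 K

Original: g = 0.4714, ΔT = 1.4/(1−0.4714) = 2.6485 K.
With doubled ice-albedo: g' = 0.5148, ΔT' = 1.4/(1−0.5148) = 2.8854 K.
Change = 2.8854 − 2.6485 = 0.24 K.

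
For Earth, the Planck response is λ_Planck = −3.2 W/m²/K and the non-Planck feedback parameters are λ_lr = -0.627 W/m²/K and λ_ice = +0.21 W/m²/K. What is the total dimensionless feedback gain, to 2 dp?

-0.13

Convert to gains: g_lr = -0.627/3.2 = -0.1959; g_ice = 0.21/3.2 = 0.06562.
Total gain g = -0.13028.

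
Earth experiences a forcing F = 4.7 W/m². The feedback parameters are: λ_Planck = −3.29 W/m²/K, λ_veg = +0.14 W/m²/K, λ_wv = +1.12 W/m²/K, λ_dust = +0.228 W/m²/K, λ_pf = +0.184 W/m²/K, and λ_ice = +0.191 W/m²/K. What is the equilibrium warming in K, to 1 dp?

Net feedback parameter λ = (−3.29) + (+0.14) + (+1.12) + (+0.228) + (+0.184) + (+0.191) = -1.427 W/m²/K.
ΔT = −F/λ = −4.7/(-1.427) = 3.3 K.

3.3 K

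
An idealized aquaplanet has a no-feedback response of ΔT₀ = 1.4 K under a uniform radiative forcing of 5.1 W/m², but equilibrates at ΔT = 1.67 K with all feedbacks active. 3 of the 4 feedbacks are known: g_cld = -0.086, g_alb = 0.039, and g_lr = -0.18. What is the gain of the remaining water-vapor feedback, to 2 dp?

0.39

Amplification A = ΔT/ΔT₀ = 1.67/1.4 = 1.193.
Total gain g = 1 − 1/A = 1 − 1/1.193 = 0.1618.
Known gains sum to -0.086 + 0.039 − 0.18 = -0.227.
g_wv = 0.1618 + 0.227 = 0.39.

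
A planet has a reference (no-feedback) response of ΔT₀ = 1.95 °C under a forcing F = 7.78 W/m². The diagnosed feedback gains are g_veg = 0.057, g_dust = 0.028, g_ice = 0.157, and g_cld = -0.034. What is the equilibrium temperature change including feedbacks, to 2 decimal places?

Total gain g = 0.057 + 0.028 + 0.157 − 0.034 = 0.208.
Amplification A = 1/(1 − 0.208) = 1.263.
ΔT = 1.95 × 1.263 = 2.46 °C.

2.46 °C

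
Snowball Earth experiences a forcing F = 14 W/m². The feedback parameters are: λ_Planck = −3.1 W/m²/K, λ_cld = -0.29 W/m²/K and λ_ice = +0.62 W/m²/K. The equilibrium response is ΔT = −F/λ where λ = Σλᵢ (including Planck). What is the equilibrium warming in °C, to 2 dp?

Net feedback parameter λ = (−3.1) + (-0.29) + (+0.62) = -2.77 W/m²/K.
ΔT = −F/λ = −14/(-2.77) = 5.05 °C.

5.05 °C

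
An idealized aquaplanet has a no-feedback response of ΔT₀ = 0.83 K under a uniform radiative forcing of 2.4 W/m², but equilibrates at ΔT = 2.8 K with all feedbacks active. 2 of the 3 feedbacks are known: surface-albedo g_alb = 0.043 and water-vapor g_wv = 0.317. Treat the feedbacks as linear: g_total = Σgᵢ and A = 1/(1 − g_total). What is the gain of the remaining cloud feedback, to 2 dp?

Amplification A = ΔT/ΔT₀ = 2.8/0.83 = 3.373.
Total gain g = 1 − 1/A = 1 − 1/3.373 = 0.7035.
Known gains sum to 0.043 + 0.317 = 0.36.
g_cld = 0.7035 − 0.36 = 0.34.

0.34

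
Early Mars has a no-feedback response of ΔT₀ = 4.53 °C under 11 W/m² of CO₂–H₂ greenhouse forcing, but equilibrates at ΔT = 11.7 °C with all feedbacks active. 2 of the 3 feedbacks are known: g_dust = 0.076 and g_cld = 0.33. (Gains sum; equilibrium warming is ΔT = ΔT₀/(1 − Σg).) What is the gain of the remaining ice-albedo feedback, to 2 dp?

0.21

Amplification A = ΔT/ΔT₀ = 11.7/4.53 = 2.583.
Total gain g = 1 − 1/A = 1 − 1/2.583 = 0.6129.
Known gains sum to 0.076 + 0.33 = 0.406.
g_ice = 0.6129 − 0.406 = 0.21.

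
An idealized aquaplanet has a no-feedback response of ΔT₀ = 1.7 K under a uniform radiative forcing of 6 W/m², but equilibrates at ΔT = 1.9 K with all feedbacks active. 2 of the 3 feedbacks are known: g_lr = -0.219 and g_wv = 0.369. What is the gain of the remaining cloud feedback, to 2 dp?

-0.04

Amplification A = ΔT/ΔT₀ = 1.9/1.7 = 1.118.
Total gain g = 1 − 1/A = 1 − 1/1.118 = 0.1055.
Known gains sum to -0.219 + 0.369 = 0.15.
g_cld = 0.1055 − 0.15 = -0.04.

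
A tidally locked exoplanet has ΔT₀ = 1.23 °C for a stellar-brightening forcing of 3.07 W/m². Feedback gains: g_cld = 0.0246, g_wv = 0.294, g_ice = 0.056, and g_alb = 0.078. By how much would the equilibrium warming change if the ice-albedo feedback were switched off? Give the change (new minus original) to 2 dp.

-0.21 °C

Original: g = 0.4526, ΔT = 1.23/(1−0.4526) = 2.2470 °C.
Without ice-albedo: g' = 0.3966, ΔT' = 1.23/(1−0.3966) = 2.0384 °C.
Change = 2.0384 − 2.2470 = -0.21 °C.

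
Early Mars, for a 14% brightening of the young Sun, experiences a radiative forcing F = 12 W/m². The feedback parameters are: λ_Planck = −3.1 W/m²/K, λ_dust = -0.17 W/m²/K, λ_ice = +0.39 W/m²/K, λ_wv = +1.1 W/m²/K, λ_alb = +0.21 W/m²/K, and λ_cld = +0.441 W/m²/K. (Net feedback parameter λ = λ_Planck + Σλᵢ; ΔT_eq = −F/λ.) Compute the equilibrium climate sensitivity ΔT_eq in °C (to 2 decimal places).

10.63 °C

Net feedback parameter λ = (−3.1) + (-0.17) + (+0.39) + (+1.1) + (+0.21) + (+0.441) = -1.129 W/m²/K.
ΔT = −F/λ = −12/(-1.129) = 10.63 °C.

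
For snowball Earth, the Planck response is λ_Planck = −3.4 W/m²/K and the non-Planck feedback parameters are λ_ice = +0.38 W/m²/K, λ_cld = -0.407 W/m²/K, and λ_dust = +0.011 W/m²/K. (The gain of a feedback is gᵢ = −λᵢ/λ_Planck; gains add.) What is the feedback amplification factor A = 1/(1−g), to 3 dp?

Convert to gains: g_ice = 0.38/3.4 = 0.1118; g_cld = -0.407/3.4 = -0.1197; g_dust = 0.011/3.4 = 0.003235.
Total gain g = -0.004665.
A = 1/(1 + 0.004665) = 0.995.

0.995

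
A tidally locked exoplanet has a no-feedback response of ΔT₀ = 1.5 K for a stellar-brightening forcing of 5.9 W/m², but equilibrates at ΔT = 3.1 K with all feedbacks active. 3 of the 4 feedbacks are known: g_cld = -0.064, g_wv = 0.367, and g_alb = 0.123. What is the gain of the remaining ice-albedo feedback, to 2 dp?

0.09

Amplification A = ΔT/ΔT₀ = 3.1/1.5 = 2.067.
Total gain g = 1 − 1/A = 1 − 1/2.067 = 0.5162.
Known gains sum to -0.064 + 0.367 + 0.123 = 0.426.
g_ice = 0.5162 − 0.426 = 0.09.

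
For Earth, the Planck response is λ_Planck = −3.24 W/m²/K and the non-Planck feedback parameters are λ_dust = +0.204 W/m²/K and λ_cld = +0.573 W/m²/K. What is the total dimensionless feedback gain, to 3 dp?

Convert to gains: g_dust = 0.204/3.24 = 0.06296; g_cld = 0.573/3.24 = 0.1769.
Total gain g = 0.23986.

0.240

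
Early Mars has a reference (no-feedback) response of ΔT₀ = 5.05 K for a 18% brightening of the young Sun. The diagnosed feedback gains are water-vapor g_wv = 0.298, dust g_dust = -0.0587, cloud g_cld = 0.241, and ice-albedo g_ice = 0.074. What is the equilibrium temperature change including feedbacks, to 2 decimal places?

Total gain g = 0.298 − 0.0587 + 0.241 + 0.074 = 0.5543.
Amplification A = 1/(1 − 0.5543) = 2.244.
ΔT = 5.05 × 2.244 = 11.33 K.

11.33 K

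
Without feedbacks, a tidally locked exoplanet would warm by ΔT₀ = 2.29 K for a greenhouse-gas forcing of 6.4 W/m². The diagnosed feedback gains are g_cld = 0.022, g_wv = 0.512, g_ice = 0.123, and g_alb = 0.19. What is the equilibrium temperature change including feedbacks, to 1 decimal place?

Total gain g = 0.022 + 0.512 + 0.123 + 0.19 = 0.847.
Amplification A = 1/(1 − 0.847) = 6.536.
ΔT = 2.29 × 6.536 = 15.0 K.

15.0 K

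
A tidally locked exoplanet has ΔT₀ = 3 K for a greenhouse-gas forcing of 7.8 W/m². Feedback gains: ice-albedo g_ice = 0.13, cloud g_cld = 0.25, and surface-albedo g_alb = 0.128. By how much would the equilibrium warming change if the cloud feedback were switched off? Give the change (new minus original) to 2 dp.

-2.05 K

Original: g = 0.508, ΔT = 3/(1−0.508) = 6.0976 K.
Without cloud: g' = 0.258, ΔT' = 3/(1−0.258) = 4.0431 K.
Change = 4.0431 − 6.0976 = -2.05 K.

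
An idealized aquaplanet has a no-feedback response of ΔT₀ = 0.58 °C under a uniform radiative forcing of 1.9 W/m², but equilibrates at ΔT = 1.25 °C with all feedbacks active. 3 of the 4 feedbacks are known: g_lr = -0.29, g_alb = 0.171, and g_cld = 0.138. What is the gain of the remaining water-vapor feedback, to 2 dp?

Amplification A = ΔT/ΔT₀ = 1.25/0.58 = 2.155.
Total gain g = 1 − 1/A = 1 − 1/2.155 = 0.536.
Known gains sum to -0.29 + 0.171 + 0.138 = 0.019.
g_wv = 0.536 − 0.019 = 0.52.

0.52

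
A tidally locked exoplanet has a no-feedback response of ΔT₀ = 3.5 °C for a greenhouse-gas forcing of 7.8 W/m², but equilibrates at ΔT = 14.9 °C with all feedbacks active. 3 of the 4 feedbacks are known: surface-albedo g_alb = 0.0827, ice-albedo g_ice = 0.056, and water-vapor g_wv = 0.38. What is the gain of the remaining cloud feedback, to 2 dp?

Amplification A = ΔT/ΔT₀ = 14.9/3.5 = 4.257.
Total gain g = 1 − 1/A = 1 − 1/4.257 = 0.7651.
Known gains sum to 0.0827 + 0.056 + 0.38 = 0.5187.
g_cld = 0.7651 − 0.5187 = 0.25.

0.25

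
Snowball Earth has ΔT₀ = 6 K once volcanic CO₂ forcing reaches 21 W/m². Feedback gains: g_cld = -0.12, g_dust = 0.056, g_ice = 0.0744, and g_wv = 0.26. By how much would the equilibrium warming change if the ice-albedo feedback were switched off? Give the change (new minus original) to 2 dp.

Original: g = 0.2704, ΔT = 6/(1−0.2704) = 8.2237 K.
Without ice-albedo: g' = 0.196, ΔT' = 6/(1−0.196) = 7.4627 K.
Change = 7.4627 − 8.2237 = -0.76 K.

-0.76 K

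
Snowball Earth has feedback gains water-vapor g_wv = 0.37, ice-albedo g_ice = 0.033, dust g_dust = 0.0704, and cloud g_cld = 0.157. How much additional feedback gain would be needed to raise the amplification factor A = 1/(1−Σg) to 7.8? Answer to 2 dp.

0.24

Current total gain = 0.6304.
Target gain for A = 7.8: g* = 1 − 1/7.8 = 0.8718.
Additional gain needed = 0.8718 − 0.6304 = 0.24.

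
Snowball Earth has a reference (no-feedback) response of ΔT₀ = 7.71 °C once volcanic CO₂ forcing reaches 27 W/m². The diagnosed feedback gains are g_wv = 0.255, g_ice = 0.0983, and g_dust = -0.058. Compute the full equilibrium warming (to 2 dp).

Total gain g = 0.255 + 0.0983 − 0.058 = 0.2953.
Amplification A = 1/(1 − 0.2953) = 1.419.
ΔT = 7.71 × 1.419 = 10.94 °C.

10.94 °C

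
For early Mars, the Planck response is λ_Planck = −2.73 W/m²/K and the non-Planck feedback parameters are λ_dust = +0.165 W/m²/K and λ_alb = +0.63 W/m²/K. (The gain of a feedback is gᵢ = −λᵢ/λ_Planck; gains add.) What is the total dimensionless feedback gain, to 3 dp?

Convert to gains: g_dust = 0.165/2.73 = 0.06044; g_alb = 0.63/2.73 = 0.2308.
Total gain g = 0.29124.

0.291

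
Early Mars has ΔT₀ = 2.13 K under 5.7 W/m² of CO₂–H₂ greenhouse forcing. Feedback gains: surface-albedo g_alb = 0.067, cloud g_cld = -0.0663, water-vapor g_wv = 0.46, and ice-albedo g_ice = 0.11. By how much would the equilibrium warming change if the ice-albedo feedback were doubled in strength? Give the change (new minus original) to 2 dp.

Original: g = 0.5707, ΔT = 2.13/(1−0.5707) = 4.9616 K.
With doubled ice-albedo: g' = 0.6807, ΔT' = 2.13/(1−0.6807) = 6.6708 K.
Change = 6.6708 − 4.9616 = 1.71 K.

1.71 K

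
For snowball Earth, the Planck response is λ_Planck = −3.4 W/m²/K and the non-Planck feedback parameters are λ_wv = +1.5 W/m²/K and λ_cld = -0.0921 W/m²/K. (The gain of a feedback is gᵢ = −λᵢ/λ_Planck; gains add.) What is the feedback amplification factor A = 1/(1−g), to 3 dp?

1.707

Convert to gains: g_wv = 1.5/3.4 = 0.4412; g_cld = -0.0921/3.4 = -0.02709.
Total gain g = 0.41411.
A = 1/(1 − 0.41411) = 1.707.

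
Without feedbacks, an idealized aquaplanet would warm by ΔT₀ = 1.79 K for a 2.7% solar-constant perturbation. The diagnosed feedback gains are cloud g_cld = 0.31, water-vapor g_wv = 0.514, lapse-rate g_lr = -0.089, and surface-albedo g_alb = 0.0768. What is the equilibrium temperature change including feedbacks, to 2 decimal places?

Total gain g = 0.31 + 0.514 − 0.089 + 0.0768 = 0.8118.
Amplification A = 1/(1 − 0.8118) = 5.313.
ΔT = 1.79 × 5.313 = 9.51 K.

9.51 K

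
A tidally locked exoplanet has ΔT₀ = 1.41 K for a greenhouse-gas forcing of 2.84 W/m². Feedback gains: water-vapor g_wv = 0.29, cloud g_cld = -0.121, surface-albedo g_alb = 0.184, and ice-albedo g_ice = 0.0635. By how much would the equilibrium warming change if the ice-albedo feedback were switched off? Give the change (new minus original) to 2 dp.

-0.24 K

Original: g = 0.4165, ΔT = 1.41/(1−0.4165) = 2.4165 K.
Without ice-albedo: g' = 0.353, ΔT' = 1.41/(1−0.353) = 2.1793 K.
Change = 2.1793 − 2.4165 = -0.24 K.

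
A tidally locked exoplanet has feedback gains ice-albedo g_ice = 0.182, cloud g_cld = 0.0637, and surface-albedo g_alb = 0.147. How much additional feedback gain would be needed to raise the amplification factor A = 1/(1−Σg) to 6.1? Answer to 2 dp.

Current total gain = 0.3927.
Target gain for A = 6.1: g* = 1 − 1/6.1 = 0.8361.
Additional gain needed = 0.8361 − 0.3927 = 0.44.

0.44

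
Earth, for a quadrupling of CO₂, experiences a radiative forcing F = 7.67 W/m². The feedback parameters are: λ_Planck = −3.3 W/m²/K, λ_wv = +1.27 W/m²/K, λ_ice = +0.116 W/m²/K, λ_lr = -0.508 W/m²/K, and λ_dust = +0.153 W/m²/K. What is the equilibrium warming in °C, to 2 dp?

3.38 °C

Net feedback parameter λ = (−3.3) + (+1.27) + (+0.116) + (-0.508) + (+0.153) = -2.269 W/m²/K.
ΔT = −F/λ = −7.67/(-2.269) = 3.38 °C.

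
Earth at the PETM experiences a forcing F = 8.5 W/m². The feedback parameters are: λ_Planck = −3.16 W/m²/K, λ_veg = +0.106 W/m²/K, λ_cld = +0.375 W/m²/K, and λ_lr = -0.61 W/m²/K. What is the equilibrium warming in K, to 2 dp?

Net feedback parameter λ = (−3.16) + (+0.106) + (+0.375) + (-0.61) = -3.289 W/m²/K.
ΔT = −F/λ = −8.5/(-3.289) = 2.58 K.

2.58 K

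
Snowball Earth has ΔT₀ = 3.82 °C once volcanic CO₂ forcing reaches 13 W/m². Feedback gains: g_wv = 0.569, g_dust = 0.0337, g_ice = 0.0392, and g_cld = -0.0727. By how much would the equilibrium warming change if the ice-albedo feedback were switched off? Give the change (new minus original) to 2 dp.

Original: g = 0.5692, ΔT = 3.82/(1−0.5692) = 8.8672 °C.
Without ice-albedo: g' = 0.53, ΔT' = 3.82/(1−0.53) = 8.1277 °C.
Change = 8.1277 − 8.8672 = -0.74 °C.

-0.74 °C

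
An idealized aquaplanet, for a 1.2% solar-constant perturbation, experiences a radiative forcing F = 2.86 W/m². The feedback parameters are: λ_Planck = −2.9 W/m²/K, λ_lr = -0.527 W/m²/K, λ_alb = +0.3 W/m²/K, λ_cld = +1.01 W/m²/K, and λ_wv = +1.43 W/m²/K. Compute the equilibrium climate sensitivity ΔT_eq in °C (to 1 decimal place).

4.2 °C

Net feedback parameter λ = (−2.9) + (-0.527) + (+0.3) + (+1.01) + (+1.43) = -0.687 W/m²/K.
ΔT = −F/λ = −2.86/(-0.687) = 4.2 °C.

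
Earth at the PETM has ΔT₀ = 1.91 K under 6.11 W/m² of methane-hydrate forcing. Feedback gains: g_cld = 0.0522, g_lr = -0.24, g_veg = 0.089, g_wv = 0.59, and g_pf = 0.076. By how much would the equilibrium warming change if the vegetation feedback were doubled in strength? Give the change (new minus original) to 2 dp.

Original: g = 0.5672, ΔT = 1.91/(1−0.5672) = 4.4131 K.
With doubled vegetation: g' = 0.6562, ΔT' = 1.91/(1−0.6562) = 5.5556 K.
Change = 5.5556 − 4.4131 = 1.14 K.

1.14 K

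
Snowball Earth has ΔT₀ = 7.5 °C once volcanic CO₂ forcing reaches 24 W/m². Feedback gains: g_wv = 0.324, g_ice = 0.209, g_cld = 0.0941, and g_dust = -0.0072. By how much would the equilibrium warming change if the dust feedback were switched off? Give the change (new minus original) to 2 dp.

0.38 °C

Original: g = 0.6199, ΔT = 7.5/(1−0.6199) = 19.7316 °C.
Without dust: g' = 0.6271, ΔT' = 7.5/(1−0.6271) = 20.1126 °C.
Change = 20.1126 − 19.7316 = 0.38 °C.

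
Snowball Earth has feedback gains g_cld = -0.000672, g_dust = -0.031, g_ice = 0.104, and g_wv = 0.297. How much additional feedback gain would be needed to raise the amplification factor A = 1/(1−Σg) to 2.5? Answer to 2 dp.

0.23

Current total gain = 0.369328.
Target gain for A = 2.5: g* = 1 − 1/2.5 = 0.6.
Additional gain needed = 0.6 − 0.369328 = 0.23.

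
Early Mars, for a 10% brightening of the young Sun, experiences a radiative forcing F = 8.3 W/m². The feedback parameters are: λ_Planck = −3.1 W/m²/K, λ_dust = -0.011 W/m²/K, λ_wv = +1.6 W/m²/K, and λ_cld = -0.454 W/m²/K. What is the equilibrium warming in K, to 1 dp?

Net feedback parameter λ = (−3.1) + (-0.011) + (+1.6) + (-0.454) = -1.965 W/m²/K.
ΔT = −F/λ = −8.3/(-1.965) = 4.2 K.

4.2 K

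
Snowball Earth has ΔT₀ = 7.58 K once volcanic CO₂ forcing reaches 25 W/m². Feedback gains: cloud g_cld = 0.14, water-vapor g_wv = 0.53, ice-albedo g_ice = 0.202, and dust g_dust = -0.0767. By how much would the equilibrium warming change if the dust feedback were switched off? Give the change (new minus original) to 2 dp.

22.19 K

Original: g = 0.7953, ΔT = 7.58/(1−0.7953) = 37.0298 K.
Without dust: g' = 0.872, ΔT' = 7.58/(1−0.872) = 59.2188 K.
Change = 59.2188 − 37.0298 = 22.19 K.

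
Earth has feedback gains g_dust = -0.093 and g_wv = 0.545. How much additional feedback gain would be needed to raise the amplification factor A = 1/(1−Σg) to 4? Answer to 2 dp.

Current total gain = 0.452.
Target gain for A = 4: g* = 1 − 1/4 = 0.75.
Additional gain needed = 0.75 − 0.452 = 0.30.

0.30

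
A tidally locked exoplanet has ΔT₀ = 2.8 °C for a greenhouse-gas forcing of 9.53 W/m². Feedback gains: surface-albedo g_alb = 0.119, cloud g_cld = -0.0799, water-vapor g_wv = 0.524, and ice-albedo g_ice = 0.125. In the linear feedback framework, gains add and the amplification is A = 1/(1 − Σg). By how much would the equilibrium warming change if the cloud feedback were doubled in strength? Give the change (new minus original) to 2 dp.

-1.83 °C

Original: g = 0.6881, ΔT = 2.8/(1−0.6881) = 8.9772 °C.
With doubled cloud: g' = 0.6082, ΔT' = 2.8/(1−0.6082) = 7.1465 °C.
Change = 7.1465 − 8.9772 = -1.83 °C.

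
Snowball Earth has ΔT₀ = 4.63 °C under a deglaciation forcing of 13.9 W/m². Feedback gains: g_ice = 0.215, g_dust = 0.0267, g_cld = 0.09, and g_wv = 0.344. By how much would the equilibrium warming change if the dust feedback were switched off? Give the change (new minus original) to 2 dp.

-1.09 °C

Original: g = 0.6757, ΔT = 4.63/(1−0.6757) = 14.2769 °C.
Without dust: g' = 0.649, ΔT' = 4.63/(1−0.649) = 13.1909 °C.
Change = 13.1909 − 14.2769 = -1.09 °C.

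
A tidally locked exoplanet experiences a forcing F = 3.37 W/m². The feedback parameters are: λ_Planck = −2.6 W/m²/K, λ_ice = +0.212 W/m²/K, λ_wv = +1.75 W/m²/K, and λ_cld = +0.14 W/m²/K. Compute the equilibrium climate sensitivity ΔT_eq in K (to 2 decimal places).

6.77 K

Net feedback parameter λ = (−2.6) + (+0.212) + (+1.75) + (+0.14) = -0.498 W/m²/K.
ΔT = −F/λ = −3.37/(-0.498) = 6.77 K.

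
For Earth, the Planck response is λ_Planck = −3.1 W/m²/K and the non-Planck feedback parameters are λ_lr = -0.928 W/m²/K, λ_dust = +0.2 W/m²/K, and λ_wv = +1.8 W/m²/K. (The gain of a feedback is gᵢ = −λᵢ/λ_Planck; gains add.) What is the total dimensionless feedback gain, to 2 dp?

0.35

Convert to gains: g_lr = -0.928/3.1 = -0.2994; g_dust = 0.2/3.1 = 0.06452; g_wv = 1.8/3.1 = 0.5806.
Total gain g = 0.34572.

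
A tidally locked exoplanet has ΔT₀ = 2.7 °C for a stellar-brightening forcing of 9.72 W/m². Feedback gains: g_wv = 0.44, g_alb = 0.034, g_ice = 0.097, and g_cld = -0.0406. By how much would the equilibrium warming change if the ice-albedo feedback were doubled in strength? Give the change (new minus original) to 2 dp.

1.50 °C

Original: g = 0.5304, ΔT = 2.7/(1−0.5304) = 5.7496 °C.
With doubled ice-albedo: g' = 0.6274, ΔT' = 2.7/(1−0.6274) = 7.2464 °C.
Change = 7.2464 − 5.7496 = 1.50 °C.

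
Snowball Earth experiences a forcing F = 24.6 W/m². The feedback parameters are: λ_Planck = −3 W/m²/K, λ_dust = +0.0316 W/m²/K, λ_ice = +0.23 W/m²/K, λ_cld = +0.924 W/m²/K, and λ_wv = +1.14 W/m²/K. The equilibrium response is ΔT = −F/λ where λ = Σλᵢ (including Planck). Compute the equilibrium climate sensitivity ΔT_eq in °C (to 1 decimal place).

36.5 °C

Net feedback parameter λ = (−3) + (+0.0316) + (+0.23) + (+0.924) + (+1.14) = -0.6744 W/m²/K.
ΔT = −F/λ = −24.6/(-0.6744) = 36.5 °C.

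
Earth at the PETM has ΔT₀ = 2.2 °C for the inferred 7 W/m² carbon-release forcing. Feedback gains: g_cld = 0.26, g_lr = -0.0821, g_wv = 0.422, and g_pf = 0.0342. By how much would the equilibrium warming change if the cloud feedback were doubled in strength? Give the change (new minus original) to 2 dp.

14.76 °C

Original: g = 0.6341, ΔT = 2.2/(1−0.6341) = 6.0126 °C.
With doubled cloud: g' = 0.8941, ΔT' = 2.2/(1−0.8941) = 20.7743 °C.
Change = 20.7743 − 6.0126 = 14.76 °C.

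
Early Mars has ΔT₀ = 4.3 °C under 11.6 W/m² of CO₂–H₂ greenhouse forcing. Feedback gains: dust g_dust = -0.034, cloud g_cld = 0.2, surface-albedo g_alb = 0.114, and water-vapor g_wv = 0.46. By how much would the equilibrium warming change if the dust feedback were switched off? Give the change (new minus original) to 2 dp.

2.49 °C

Original: g = 0.74, ΔT = 4.3/(1−0.74) = 16.5385 °C.
Without dust: g' = 0.774, ΔT' = 4.3/(1−0.774) = 19.0265 °C.
Change = 19.0265 − 16.5385 = 2.49 °C.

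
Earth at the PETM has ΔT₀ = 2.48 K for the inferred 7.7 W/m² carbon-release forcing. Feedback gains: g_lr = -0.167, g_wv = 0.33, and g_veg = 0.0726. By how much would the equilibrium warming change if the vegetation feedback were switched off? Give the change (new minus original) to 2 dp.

-0.28 K

Original: g = 0.2356, ΔT = 2.48/(1−0.2356) = 3.2444 K.
Without vegetation: g' = 0.163, ΔT' = 2.48/(1−0.163) = 2.9630 K.
Change = 2.9630 − 3.2444 = -0.28 K.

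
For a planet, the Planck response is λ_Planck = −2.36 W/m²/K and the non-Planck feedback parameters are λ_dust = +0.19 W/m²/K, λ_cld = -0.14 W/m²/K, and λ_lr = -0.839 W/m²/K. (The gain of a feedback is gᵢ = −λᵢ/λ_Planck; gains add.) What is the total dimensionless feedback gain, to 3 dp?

-0.334

Convert to gains: g_dust = 0.19/2.36 = 0.08051; g_cld = -0.14/2.36 = -0.05932; g_lr = -0.839/2.36 = -0.3555.
Total gain g = -0.33431.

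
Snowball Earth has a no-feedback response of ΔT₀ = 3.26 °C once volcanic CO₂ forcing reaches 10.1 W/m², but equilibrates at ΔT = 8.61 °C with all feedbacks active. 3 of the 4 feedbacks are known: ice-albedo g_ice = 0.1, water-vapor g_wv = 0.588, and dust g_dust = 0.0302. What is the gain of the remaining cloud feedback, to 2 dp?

Amplification A = ΔT/ΔT₀ = 8.61/3.26 = 2.641.
Total gain g = 1 − 1/A = 1 − 1/2.641 = 0.6214.
Known gains sum to 0.1 + 0.588 + 0.0302 = 0.7182.
g_cld = 0.6214 − 0.7182 = -0.10.

-0.10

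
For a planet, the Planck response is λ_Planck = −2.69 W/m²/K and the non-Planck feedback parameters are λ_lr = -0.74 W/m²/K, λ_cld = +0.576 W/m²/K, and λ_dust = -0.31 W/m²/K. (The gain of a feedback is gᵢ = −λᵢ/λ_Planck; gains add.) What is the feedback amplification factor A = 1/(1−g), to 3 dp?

0.850

Convert to gains: g_lr = -0.74/2.69 = -0.2751; g_cld = 0.576/2.69 = 0.2141; g_dust = -0.31/2.69 = -0.1152.
Total gain g = -0.1762.
A = 1/(1 + 0.1762) = 0.850.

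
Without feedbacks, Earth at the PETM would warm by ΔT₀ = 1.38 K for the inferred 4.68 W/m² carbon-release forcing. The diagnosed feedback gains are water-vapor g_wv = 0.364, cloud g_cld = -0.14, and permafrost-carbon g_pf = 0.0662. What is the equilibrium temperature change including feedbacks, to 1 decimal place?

Total gain g = 0.364 − 0.14 + 0.0662 = 0.2902.
Amplification A = 1/(1 − 0.2902) = 1.409.
ΔT = 1.38 × 1.409 = 1.9 K.

1.9 K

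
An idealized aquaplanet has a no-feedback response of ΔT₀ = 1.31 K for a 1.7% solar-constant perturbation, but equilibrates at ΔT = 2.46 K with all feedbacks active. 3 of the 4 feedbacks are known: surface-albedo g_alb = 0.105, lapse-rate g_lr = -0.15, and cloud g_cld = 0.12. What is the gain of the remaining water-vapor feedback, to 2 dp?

Amplification A = ΔT/ΔT₀ = 2.46/1.31 = 1.878.
Total gain g = 1 − 1/A = 1 − 1/1.878 = 0.4675.
Known gains sum to 0.105 − 0.15 + 0.12 = 0.075.
g_wv = 0.4675 − 0.075 = 0.39.

0.39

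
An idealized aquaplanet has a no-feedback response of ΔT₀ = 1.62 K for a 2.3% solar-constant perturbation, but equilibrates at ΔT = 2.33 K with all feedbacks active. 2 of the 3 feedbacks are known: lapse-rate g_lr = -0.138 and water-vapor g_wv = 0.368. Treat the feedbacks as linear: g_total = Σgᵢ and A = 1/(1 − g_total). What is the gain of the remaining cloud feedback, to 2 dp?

0.07

Amplification A = ΔT/ΔT₀ = 2.33/1.62 = 1.438.
Total gain g = 1 − 1/A = 1 − 1/1.438 = 0.3046.
Known gains sum to -0.138 + 0.368 = 0.23.
g_cld = 0.3046 − 0.23 = 0.07.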